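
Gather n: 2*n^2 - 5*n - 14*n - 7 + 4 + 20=2*n^2 - 19*n + 17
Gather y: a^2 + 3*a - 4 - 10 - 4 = a^2 + 3*a - 18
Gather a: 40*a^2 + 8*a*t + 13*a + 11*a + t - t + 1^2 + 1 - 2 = 40*a^2 + a*(8*t + 24)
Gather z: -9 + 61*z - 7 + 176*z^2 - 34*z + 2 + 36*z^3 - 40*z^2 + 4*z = 36*z^3 + 136*z^2 + 31*z - 14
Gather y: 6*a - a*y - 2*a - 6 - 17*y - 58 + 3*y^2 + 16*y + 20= 4*a + 3*y^2 + y*(-a - 1) - 44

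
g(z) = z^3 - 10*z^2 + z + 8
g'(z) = 3*z^2 - 20*z + 1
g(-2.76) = -91.96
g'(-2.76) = 79.05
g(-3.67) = -179.79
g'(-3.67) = 114.81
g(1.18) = -3.10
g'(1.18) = -18.42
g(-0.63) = 3.15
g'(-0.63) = 14.79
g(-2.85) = -99.22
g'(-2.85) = 82.37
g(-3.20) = -130.37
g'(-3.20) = 95.72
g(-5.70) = -507.79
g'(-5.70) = 212.47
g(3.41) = -65.22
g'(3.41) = -32.32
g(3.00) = -52.00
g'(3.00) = -32.00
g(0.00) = 8.00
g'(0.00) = 1.00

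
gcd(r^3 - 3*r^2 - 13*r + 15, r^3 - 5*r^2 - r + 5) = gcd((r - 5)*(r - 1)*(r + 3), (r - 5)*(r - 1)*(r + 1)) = r^2 - 6*r + 5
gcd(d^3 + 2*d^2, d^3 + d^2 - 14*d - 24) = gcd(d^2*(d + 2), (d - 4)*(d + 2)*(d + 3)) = d + 2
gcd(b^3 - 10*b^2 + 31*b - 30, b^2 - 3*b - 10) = b - 5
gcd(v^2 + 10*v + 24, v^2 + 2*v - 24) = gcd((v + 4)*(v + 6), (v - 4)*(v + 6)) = v + 6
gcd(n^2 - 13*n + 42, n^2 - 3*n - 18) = n - 6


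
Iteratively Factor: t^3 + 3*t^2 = (t + 3)*(t^2) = t*(t + 3)*(t)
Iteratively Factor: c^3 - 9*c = (c + 3)*(c^2 - 3*c) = c*(c + 3)*(c - 3)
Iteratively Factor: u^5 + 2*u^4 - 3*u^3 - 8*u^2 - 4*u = (u + 1)*(u^4 + u^3 - 4*u^2 - 4*u) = (u + 1)^2*(u^3 - 4*u) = u*(u + 1)^2*(u^2 - 4) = u*(u + 1)^2*(u + 2)*(u - 2)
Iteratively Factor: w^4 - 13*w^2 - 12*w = (w + 1)*(w^3 - w^2 - 12*w) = (w - 4)*(w + 1)*(w^2 + 3*w) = w*(w - 4)*(w + 1)*(w + 3)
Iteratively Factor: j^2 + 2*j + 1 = (j + 1)*(j + 1)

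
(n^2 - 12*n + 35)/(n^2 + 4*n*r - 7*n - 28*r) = (n - 5)/(n + 4*r)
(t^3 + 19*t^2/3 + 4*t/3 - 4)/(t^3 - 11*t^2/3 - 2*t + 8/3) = (t + 6)/(t - 4)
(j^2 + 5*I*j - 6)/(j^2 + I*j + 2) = (j + 3*I)/(j - I)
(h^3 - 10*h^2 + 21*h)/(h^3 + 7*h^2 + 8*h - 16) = h*(h^2 - 10*h + 21)/(h^3 + 7*h^2 + 8*h - 16)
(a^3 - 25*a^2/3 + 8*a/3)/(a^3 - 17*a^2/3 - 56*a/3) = (3*a - 1)/(3*a + 7)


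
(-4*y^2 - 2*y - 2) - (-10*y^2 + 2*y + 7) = 6*y^2 - 4*y - 9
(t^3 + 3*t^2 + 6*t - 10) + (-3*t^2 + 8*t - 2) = t^3 + 14*t - 12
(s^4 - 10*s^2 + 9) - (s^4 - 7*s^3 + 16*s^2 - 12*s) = 7*s^3 - 26*s^2 + 12*s + 9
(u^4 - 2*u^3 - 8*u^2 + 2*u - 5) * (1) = u^4 - 2*u^3 - 8*u^2 + 2*u - 5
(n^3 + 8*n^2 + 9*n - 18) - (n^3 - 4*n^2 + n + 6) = 12*n^2 + 8*n - 24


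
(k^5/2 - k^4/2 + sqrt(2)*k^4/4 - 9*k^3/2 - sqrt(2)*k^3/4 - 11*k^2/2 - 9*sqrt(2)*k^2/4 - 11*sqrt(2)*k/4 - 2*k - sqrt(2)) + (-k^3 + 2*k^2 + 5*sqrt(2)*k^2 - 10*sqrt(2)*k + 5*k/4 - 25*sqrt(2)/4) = k^5/2 - k^4/2 + sqrt(2)*k^4/4 - 11*k^3/2 - sqrt(2)*k^3/4 - 7*k^2/2 + 11*sqrt(2)*k^2/4 - 51*sqrt(2)*k/4 - 3*k/4 - 29*sqrt(2)/4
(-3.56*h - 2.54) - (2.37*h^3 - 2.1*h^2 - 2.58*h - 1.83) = -2.37*h^3 + 2.1*h^2 - 0.98*h - 0.71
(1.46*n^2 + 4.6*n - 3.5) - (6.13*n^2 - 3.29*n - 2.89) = -4.67*n^2 + 7.89*n - 0.61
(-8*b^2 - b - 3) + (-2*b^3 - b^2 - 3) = -2*b^3 - 9*b^2 - b - 6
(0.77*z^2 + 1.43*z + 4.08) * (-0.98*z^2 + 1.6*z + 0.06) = -0.7546*z^4 - 0.1694*z^3 - 1.6642*z^2 + 6.6138*z + 0.2448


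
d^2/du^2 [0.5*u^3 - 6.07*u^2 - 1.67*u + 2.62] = 3.0*u - 12.14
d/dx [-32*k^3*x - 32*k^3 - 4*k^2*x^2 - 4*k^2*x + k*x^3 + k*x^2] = k*(-32*k^2 - 8*k*x - 4*k + 3*x^2 + 2*x)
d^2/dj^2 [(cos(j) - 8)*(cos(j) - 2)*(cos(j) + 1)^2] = -16*sin(j)^4 + 8*sin(j)^2 - 16*cos(j) + 18*cos(3*j) + 2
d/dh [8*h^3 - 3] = 24*h^2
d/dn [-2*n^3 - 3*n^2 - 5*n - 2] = -6*n^2 - 6*n - 5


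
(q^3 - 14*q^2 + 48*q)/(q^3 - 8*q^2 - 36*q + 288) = q/(q + 6)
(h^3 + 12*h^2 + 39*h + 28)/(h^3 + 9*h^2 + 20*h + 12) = (h^2 + 11*h + 28)/(h^2 + 8*h + 12)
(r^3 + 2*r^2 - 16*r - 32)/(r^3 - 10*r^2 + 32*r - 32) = (r^2 + 6*r + 8)/(r^2 - 6*r + 8)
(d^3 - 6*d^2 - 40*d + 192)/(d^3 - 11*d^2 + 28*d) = (d^2 - 2*d - 48)/(d*(d - 7))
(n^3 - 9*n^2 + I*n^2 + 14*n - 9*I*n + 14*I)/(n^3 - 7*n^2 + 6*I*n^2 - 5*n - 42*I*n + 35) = (n - 2)/(n + 5*I)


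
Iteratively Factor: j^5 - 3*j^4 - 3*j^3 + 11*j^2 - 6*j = (j - 1)*(j^4 - 2*j^3 - 5*j^2 + 6*j) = (j - 1)^2*(j^3 - j^2 - 6*j) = j*(j - 1)^2*(j^2 - j - 6) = j*(j - 1)^2*(j + 2)*(j - 3)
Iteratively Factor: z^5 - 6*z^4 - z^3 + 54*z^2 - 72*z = (z + 3)*(z^4 - 9*z^3 + 26*z^2 - 24*z) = (z - 2)*(z + 3)*(z^3 - 7*z^2 + 12*z) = (z - 4)*(z - 2)*(z + 3)*(z^2 - 3*z) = (z - 4)*(z - 3)*(z - 2)*(z + 3)*(z)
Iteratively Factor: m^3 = (m)*(m^2) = m^2*(m)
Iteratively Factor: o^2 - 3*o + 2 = (o - 1)*(o - 2)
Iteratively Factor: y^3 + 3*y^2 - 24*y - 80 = (y + 4)*(y^2 - y - 20) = (y - 5)*(y + 4)*(y + 4)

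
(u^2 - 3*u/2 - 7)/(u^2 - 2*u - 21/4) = 2*(u + 2)/(2*u + 3)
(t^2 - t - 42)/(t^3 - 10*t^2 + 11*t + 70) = (t + 6)/(t^2 - 3*t - 10)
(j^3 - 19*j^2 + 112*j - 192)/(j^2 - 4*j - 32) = (j^2 - 11*j + 24)/(j + 4)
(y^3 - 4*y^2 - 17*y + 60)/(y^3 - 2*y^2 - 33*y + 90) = (y + 4)/(y + 6)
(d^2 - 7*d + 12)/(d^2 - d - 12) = (d - 3)/(d + 3)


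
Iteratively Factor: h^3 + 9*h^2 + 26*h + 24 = (h + 2)*(h^2 + 7*h + 12) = (h + 2)*(h + 3)*(h + 4)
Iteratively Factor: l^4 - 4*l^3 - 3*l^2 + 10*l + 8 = (l - 2)*(l^3 - 2*l^2 - 7*l - 4) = (l - 4)*(l - 2)*(l^2 + 2*l + 1) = (l - 4)*(l - 2)*(l + 1)*(l + 1)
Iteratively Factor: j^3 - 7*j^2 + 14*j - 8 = (j - 2)*(j^2 - 5*j + 4) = (j - 2)*(j - 1)*(j - 4)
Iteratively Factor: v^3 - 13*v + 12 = (v - 3)*(v^2 + 3*v - 4) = (v - 3)*(v - 1)*(v + 4)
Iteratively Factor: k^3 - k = (k)*(k^2 - 1) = k*(k + 1)*(k - 1)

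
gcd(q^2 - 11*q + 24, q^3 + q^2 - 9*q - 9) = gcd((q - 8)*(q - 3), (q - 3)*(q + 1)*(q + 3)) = q - 3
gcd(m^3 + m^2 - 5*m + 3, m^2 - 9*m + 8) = m - 1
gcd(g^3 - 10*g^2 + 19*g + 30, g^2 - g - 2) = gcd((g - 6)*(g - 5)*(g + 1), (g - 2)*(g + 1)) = g + 1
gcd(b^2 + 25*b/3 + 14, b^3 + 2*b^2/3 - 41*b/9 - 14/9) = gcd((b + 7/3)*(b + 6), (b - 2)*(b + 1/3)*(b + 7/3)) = b + 7/3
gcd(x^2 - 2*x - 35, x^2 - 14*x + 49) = x - 7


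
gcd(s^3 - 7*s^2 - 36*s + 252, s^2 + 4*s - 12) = s + 6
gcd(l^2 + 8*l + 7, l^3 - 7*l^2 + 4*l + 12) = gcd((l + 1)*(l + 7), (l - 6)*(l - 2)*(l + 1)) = l + 1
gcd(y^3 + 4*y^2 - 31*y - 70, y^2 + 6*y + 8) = y + 2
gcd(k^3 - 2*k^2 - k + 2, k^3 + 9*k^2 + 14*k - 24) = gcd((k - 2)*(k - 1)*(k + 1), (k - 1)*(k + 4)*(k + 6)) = k - 1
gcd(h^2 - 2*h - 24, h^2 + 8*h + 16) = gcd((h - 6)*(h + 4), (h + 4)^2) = h + 4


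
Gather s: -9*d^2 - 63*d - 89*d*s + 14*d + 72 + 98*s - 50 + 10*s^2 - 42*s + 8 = -9*d^2 - 49*d + 10*s^2 + s*(56 - 89*d) + 30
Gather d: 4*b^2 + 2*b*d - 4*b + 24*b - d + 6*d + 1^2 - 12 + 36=4*b^2 + 20*b + d*(2*b + 5) + 25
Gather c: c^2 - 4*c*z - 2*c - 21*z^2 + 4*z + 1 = c^2 + c*(-4*z - 2) - 21*z^2 + 4*z + 1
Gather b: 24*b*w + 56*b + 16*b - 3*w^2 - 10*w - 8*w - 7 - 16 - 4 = b*(24*w + 72) - 3*w^2 - 18*w - 27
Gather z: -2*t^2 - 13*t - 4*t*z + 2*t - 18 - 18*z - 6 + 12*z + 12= -2*t^2 - 11*t + z*(-4*t - 6) - 12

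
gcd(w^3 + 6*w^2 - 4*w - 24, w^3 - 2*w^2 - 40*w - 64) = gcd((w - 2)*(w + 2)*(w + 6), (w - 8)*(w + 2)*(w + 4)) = w + 2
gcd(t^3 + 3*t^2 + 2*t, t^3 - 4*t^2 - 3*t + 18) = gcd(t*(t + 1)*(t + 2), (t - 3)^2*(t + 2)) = t + 2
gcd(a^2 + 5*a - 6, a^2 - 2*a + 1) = a - 1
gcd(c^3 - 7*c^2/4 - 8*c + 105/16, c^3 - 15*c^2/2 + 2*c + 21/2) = 1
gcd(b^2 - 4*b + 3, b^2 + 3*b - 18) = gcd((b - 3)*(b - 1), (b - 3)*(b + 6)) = b - 3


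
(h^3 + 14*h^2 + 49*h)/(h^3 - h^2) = (h^2 + 14*h + 49)/(h*(h - 1))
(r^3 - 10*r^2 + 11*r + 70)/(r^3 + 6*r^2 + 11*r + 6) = (r^2 - 12*r + 35)/(r^2 + 4*r + 3)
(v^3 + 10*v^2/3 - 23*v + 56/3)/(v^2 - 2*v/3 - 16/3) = (v^2 + 6*v - 7)/(v + 2)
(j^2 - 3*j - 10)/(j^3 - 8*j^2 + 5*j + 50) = 1/(j - 5)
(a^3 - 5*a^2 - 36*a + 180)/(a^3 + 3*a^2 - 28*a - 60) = (a - 6)/(a + 2)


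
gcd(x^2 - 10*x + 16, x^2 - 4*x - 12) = 1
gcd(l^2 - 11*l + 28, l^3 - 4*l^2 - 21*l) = l - 7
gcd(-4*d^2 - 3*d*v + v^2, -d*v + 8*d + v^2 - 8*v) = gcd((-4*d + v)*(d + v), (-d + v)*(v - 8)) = 1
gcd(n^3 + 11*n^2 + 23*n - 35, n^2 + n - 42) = n + 7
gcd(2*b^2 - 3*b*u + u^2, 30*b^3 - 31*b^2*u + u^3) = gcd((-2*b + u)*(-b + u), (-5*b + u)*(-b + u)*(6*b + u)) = -b + u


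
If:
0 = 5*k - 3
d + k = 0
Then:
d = -3/5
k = 3/5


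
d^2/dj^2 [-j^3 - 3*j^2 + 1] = -6*j - 6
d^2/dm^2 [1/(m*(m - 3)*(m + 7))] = 2*(6*m^4 + 32*m^3 - 15*m^2 - 252*m + 441)/(m^3*(m^6 + 12*m^5 - 15*m^4 - 440*m^3 + 315*m^2 + 5292*m - 9261))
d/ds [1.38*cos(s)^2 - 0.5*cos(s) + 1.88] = (0.5 - 2.76*cos(s))*sin(s)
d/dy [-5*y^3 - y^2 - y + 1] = -15*y^2 - 2*y - 1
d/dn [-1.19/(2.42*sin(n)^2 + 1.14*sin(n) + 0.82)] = (5.7596*sin(n) + 1.3566)*cos(n)/(2.42*sin(n)^2 + 1.14*sin(n) + 0.82)^2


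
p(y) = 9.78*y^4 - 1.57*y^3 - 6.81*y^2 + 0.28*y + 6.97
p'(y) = 39.12*y^3 - 4.71*y^2 - 13.62*y + 0.28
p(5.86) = 10991.48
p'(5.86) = 7630.85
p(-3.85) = 2143.28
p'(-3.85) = -2249.54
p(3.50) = 1324.82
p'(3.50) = 1572.18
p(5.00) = 5754.37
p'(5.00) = 4704.43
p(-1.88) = 114.98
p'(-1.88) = -250.70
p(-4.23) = 3133.89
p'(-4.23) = -2987.26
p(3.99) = 2278.68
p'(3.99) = 2355.90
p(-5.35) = 8063.21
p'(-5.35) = -6052.13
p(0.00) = 6.97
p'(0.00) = 0.28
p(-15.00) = 498881.77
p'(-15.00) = -132885.17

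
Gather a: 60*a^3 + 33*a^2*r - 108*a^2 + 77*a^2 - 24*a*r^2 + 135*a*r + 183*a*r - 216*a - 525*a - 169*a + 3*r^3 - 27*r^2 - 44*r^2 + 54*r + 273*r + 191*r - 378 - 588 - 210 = 60*a^3 + a^2*(33*r - 31) + a*(-24*r^2 + 318*r - 910) + 3*r^3 - 71*r^2 + 518*r - 1176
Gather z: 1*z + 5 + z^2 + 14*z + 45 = z^2 + 15*z + 50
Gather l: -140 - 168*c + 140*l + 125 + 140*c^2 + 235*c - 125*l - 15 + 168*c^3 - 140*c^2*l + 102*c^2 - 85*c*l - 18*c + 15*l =168*c^3 + 242*c^2 + 49*c + l*(-140*c^2 - 85*c + 30) - 30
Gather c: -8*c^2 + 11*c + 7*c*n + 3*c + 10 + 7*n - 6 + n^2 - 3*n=-8*c^2 + c*(7*n + 14) + n^2 + 4*n + 4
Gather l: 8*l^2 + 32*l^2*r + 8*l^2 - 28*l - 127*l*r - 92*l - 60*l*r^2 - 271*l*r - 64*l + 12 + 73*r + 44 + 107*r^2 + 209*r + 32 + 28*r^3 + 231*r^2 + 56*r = l^2*(32*r + 16) + l*(-60*r^2 - 398*r - 184) + 28*r^3 + 338*r^2 + 338*r + 88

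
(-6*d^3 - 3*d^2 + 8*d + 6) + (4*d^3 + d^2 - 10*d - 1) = -2*d^3 - 2*d^2 - 2*d + 5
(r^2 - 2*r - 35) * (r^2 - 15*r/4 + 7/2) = r^4 - 23*r^3/4 - 24*r^2 + 497*r/4 - 245/2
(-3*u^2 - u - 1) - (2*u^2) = -5*u^2 - u - 1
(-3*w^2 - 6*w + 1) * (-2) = 6*w^2 + 12*w - 2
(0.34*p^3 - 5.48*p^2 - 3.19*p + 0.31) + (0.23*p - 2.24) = 0.34*p^3 - 5.48*p^2 - 2.96*p - 1.93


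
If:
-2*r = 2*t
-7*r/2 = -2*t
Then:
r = 0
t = 0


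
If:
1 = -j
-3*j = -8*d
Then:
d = -3/8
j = -1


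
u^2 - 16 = (u - 4)*(u + 4)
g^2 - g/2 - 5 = (g - 5/2)*(g + 2)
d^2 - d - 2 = (d - 2)*(d + 1)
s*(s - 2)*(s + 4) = s^3 + 2*s^2 - 8*s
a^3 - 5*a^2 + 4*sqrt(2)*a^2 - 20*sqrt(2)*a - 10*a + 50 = (a - 5)*(a - sqrt(2))*(a + 5*sqrt(2))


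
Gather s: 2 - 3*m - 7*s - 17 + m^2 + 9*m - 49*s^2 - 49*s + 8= m^2 + 6*m - 49*s^2 - 56*s - 7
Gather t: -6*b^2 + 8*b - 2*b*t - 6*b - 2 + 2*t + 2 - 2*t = -6*b^2 - 2*b*t + 2*b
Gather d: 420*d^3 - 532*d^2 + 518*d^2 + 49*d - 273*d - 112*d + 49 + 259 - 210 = 420*d^3 - 14*d^2 - 336*d + 98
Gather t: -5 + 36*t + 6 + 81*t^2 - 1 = 81*t^2 + 36*t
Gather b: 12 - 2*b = 12 - 2*b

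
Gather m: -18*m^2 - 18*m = -18*m^2 - 18*m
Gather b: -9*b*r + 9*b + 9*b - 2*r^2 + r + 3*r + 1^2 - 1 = b*(18 - 9*r) - 2*r^2 + 4*r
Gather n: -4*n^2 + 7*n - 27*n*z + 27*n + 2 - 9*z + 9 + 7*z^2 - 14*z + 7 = -4*n^2 + n*(34 - 27*z) + 7*z^2 - 23*z + 18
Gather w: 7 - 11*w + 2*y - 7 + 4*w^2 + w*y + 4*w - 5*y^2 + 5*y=4*w^2 + w*(y - 7) - 5*y^2 + 7*y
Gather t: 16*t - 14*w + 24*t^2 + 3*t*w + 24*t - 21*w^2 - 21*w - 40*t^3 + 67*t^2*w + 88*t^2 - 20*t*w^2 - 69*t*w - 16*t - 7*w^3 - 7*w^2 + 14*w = -40*t^3 + t^2*(67*w + 112) + t*(-20*w^2 - 66*w + 24) - 7*w^3 - 28*w^2 - 21*w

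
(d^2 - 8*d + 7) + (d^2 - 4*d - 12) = 2*d^2 - 12*d - 5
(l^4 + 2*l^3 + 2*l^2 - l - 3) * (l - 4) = l^5 - 2*l^4 - 6*l^3 - 9*l^2 + l + 12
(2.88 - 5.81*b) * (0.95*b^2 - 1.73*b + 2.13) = -5.5195*b^3 + 12.7873*b^2 - 17.3577*b + 6.1344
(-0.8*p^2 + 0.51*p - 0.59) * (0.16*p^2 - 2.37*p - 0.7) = -0.128*p^4 + 1.9776*p^3 - 0.7431*p^2 + 1.0413*p + 0.413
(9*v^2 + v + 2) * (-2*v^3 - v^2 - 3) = -18*v^5 - 11*v^4 - 5*v^3 - 29*v^2 - 3*v - 6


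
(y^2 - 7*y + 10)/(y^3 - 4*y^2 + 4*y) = (y - 5)/(y*(y - 2))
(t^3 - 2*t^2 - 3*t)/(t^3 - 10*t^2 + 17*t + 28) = t*(t - 3)/(t^2 - 11*t + 28)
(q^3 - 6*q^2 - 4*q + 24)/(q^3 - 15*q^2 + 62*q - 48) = (q^2 - 4)/(q^2 - 9*q + 8)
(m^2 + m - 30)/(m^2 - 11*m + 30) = (m + 6)/(m - 6)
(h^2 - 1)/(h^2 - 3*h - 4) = (h - 1)/(h - 4)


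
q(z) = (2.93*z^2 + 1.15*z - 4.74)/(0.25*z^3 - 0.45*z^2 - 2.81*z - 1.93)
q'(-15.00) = -0.04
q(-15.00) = -0.70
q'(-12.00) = -0.07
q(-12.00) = -0.87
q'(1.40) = -1.36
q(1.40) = -0.43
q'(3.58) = -6.87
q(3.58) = -5.87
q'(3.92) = -15.10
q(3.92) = -9.33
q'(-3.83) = -1.02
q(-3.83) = -2.86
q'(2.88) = -2.63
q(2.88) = -2.94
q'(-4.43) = -0.65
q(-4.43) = -2.38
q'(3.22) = -3.88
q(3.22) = -4.02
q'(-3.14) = -2.19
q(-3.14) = -3.89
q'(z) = (5.86*z + 1.15)/(0.25*z^3 - 0.45*z^2 - 2.81*z - 1.93) + (-0.75*z^2 + 0.9*z + 2.81)*(2.93*z^2 + 1.15*z - 4.74)/(0.25*z^3 - 0.45*z^2 - 2.81*z - 1.93)^2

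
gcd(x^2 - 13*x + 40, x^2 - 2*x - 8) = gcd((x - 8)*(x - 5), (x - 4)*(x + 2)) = 1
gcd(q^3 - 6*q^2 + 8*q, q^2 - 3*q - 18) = 1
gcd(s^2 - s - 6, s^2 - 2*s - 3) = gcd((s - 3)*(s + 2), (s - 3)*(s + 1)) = s - 3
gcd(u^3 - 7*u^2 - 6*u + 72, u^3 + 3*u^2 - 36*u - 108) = u^2 - 3*u - 18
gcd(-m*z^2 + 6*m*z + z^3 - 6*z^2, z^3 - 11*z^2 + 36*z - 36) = z - 6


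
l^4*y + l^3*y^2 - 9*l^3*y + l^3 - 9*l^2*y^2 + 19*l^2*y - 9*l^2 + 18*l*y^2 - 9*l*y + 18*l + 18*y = (l - 6)*(l - 3)*(l + y)*(l*y + 1)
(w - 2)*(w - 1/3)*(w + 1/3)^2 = w^4 - 5*w^3/3 - 7*w^2/9 + 5*w/27 + 2/27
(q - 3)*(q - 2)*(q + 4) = q^3 - q^2 - 14*q + 24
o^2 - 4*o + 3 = (o - 3)*(o - 1)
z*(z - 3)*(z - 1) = z^3 - 4*z^2 + 3*z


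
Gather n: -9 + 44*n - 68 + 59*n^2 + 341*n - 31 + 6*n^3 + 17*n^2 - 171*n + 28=6*n^3 + 76*n^2 + 214*n - 80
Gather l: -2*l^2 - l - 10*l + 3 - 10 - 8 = -2*l^2 - 11*l - 15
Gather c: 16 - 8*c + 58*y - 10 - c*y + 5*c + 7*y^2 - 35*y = c*(-y - 3) + 7*y^2 + 23*y + 6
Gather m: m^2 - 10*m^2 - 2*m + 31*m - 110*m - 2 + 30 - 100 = -9*m^2 - 81*m - 72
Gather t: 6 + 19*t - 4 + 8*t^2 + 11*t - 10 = 8*t^2 + 30*t - 8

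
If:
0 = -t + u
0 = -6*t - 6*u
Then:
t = 0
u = 0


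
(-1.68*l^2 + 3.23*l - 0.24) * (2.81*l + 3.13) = -4.7208*l^3 + 3.8179*l^2 + 9.4355*l - 0.7512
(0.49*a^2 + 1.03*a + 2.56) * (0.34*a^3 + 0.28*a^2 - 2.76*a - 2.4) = 0.1666*a^5 + 0.4874*a^4 - 0.1936*a^3 - 3.302*a^2 - 9.5376*a - 6.144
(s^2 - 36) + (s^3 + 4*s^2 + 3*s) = s^3 + 5*s^2 + 3*s - 36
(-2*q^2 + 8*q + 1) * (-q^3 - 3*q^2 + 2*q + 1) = 2*q^5 - 2*q^4 - 29*q^3 + 11*q^2 + 10*q + 1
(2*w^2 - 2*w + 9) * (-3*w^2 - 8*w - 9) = -6*w^4 - 10*w^3 - 29*w^2 - 54*w - 81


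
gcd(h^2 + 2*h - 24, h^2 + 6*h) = h + 6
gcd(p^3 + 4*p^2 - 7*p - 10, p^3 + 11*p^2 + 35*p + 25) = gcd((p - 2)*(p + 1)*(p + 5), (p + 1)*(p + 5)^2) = p^2 + 6*p + 5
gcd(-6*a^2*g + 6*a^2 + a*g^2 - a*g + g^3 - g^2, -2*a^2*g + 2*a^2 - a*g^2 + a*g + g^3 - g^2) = 2*a*g - 2*a - g^2 + g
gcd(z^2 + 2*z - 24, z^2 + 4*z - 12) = z + 6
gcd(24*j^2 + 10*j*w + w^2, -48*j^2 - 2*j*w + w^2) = 6*j + w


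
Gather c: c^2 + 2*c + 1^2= c^2 + 2*c + 1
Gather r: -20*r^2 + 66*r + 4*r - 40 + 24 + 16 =-20*r^2 + 70*r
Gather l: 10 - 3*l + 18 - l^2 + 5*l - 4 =-l^2 + 2*l + 24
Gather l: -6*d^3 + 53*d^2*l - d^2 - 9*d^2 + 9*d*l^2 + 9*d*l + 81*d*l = -6*d^3 - 10*d^2 + 9*d*l^2 + l*(53*d^2 + 90*d)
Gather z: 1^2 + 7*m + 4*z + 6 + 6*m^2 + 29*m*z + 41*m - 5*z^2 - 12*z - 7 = 6*m^2 + 48*m - 5*z^2 + z*(29*m - 8)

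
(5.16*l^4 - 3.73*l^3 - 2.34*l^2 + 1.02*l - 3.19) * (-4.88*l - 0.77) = -25.1808*l^5 + 14.2292*l^4 + 14.2913*l^3 - 3.1758*l^2 + 14.7818*l + 2.4563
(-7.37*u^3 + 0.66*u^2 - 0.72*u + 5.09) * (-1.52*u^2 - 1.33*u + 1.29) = 11.2024*u^5 + 8.7989*u^4 - 9.2907*u^3 - 5.9278*u^2 - 7.6985*u + 6.5661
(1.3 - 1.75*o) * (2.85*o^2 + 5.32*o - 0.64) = -4.9875*o^3 - 5.605*o^2 + 8.036*o - 0.832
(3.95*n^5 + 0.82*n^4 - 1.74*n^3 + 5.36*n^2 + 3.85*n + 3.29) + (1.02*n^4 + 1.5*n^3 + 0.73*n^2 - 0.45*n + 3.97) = 3.95*n^5 + 1.84*n^4 - 0.24*n^3 + 6.09*n^2 + 3.4*n + 7.26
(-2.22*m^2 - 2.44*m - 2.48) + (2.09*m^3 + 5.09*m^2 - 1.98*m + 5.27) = 2.09*m^3 + 2.87*m^2 - 4.42*m + 2.79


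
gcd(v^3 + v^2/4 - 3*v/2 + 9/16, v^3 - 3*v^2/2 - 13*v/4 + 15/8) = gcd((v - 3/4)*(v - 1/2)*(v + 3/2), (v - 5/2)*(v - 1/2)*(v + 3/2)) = v^2 + v - 3/4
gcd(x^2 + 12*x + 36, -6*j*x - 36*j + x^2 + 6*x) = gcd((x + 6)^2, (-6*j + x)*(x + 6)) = x + 6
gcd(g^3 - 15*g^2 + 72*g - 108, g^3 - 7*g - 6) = g - 3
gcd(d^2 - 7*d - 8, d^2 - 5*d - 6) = d + 1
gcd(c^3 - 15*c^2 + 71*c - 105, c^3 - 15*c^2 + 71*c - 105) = c^3 - 15*c^2 + 71*c - 105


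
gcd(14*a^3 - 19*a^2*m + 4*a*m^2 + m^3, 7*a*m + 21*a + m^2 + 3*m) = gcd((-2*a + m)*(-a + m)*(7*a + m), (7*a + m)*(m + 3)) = 7*a + m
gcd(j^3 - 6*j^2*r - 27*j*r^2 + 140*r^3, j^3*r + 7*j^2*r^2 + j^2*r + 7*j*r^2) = 1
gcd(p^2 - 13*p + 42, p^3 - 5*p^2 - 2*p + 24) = 1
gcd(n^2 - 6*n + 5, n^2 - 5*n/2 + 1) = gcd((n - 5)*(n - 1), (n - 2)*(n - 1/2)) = 1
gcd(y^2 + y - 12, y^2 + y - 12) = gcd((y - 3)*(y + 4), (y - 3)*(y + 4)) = y^2 + y - 12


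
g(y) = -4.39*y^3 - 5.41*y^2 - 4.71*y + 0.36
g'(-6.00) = -413.91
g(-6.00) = 782.10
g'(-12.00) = -1771.35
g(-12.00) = 6863.76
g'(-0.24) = -2.87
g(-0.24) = 1.24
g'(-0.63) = -3.12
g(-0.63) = 2.28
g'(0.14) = -6.48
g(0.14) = -0.42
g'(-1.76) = -26.46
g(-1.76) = 15.82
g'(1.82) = -68.03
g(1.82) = -52.60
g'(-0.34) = -2.55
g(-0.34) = 1.51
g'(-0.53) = -2.67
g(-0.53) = 1.99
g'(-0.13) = -3.53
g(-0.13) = 0.89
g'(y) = -13.17*y^2 - 10.82*y - 4.71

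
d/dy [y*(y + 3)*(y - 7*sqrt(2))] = 3*y^2 - 14*sqrt(2)*y + 6*y - 21*sqrt(2)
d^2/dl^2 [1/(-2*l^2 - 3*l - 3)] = 2*(4*l^2 + 6*l - (4*l + 3)^2 + 6)/(2*l^2 + 3*l + 3)^3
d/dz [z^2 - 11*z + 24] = 2*z - 11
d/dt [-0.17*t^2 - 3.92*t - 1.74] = -0.34*t - 3.92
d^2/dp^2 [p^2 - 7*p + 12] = 2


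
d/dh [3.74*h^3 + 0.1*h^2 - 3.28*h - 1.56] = 11.22*h^2 + 0.2*h - 3.28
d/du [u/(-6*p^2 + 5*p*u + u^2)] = (-6*p^2 + 5*p*u + u^2 - u*(5*p + 2*u))/(-6*p^2 + 5*p*u + u^2)^2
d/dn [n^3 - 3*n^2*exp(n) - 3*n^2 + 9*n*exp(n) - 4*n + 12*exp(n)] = -3*n^2*exp(n) + 3*n^2 + 3*n*exp(n) - 6*n + 21*exp(n) - 4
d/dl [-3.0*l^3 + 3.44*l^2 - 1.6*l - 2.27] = -9.0*l^2 + 6.88*l - 1.6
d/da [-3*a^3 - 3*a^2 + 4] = 3*a*(-3*a - 2)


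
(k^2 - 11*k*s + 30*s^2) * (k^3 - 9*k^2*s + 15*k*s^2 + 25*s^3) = k^5 - 20*k^4*s + 144*k^3*s^2 - 410*k^2*s^3 + 175*k*s^4 + 750*s^5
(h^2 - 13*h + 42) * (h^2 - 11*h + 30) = h^4 - 24*h^3 + 215*h^2 - 852*h + 1260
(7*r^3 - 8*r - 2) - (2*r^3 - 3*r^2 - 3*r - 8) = 5*r^3 + 3*r^2 - 5*r + 6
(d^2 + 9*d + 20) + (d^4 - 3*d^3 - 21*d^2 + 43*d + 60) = d^4 - 3*d^3 - 20*d^2 + 52*d + 80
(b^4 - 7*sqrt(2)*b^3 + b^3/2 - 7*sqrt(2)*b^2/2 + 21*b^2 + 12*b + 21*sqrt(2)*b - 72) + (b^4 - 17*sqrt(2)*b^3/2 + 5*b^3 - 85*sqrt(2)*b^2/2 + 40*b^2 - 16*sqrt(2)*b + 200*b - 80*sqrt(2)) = 2*b^4 - 31*sqrt(2)*b^3/2 + 11*b^3/2 - 46*sqrt(2)*b^2 + 61*b^2 + 5*sqrt(2)*b + 212*b - 80*sqrt(2) - 72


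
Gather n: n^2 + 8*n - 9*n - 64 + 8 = n^2 - n - 56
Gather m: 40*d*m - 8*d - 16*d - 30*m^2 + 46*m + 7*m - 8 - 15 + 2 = -24*d - 30*m^2 + m*(40*d + 53) - 21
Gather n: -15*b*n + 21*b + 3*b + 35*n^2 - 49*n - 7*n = 24*b + 35*n^2 + n*(-15*b - 56)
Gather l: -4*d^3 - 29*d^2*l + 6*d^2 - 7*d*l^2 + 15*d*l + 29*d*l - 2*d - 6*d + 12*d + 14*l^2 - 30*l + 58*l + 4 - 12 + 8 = -4*d^3 + 6*d^2 + 4*d + l^2*(14 - 7*d) + l*(-29*d^2 + 44*d + 28)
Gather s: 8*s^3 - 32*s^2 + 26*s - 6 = 8*s^3 - 32*s^2 + 26*s - 6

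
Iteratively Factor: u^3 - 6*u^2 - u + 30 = (u - 5)*(u^2 - u - 6) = (u - 5)*(u - 3)*(u + 2)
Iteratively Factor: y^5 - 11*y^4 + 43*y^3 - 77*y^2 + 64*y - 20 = (y - 1)*(y^4 - 10*y^3 + 33*y^2 - 44*y + 20) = (y - 2)*(y - 1)*(y^3 - 8*y^2 + 17*y - 10) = (y - 5)*(y - 2)*(y - 1)*(y^2 - 3*y + 2) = (y - 5)*(y - 2)*(y - 1)^2*(y - 2)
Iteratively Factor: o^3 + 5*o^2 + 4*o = (o)*(o^2 + 5*o + 4) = o*(o + 4)*(o + 1)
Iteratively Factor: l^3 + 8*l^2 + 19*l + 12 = (l + 4)*(l^2 + 4*l + 3) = (l + 3)*(l + 4)*(l + 1)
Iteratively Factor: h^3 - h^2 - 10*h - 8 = (h + 1)*(h^2 - 2*h - 8) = (h + 1)*(h + 2)*(h - 4)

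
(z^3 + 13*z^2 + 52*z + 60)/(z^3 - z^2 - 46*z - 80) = (z + 6)/(z - 8)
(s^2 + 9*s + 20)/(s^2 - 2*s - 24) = (s + 5)/(s - 6)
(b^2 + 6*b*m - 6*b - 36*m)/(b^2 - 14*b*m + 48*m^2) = (b^2 + 6*b*m - 6*b - 36*m)/(b^2 - 14*b*m + 48*m^2)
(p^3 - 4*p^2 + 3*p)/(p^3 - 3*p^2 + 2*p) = (p - 3)/(p - 2)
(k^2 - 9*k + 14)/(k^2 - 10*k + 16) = (k - 7)/(k - 8)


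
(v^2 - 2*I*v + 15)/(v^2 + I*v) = (v^2 - 2*I*v + 15)/(v*(v + I))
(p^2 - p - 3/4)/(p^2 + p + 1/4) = (2*p - 3)/(2*p + 1)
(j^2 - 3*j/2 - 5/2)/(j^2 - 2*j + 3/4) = 2*(2*j^2 - 3*j - 5)/(4*j^2 - 8*j + 3)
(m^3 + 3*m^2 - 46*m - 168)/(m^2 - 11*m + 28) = (m^2 + 10*m + 24)/(m - 4)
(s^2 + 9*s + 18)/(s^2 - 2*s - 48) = (s + 3)/(s - 8)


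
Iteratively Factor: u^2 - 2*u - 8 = (u + 2)*(u - 4)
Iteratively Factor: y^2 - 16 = (y + 4)*(y - 4)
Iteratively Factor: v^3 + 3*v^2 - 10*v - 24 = (v + 2)*(v^2 + v - 12) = (v + 2)*(v + 4)*(v - 3)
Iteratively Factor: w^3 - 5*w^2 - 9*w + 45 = (w + 3)*(w^2 - 8*w + 15) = (w - 5)*(w + 3)*(w - 3)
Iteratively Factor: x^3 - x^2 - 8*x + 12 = (x - 2)*(x^2 + x - 6) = (x - 2)*(x + 3)*(x - 2)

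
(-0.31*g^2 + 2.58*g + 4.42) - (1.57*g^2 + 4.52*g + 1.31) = -1.88*g^2 - 1.94*g + 3.11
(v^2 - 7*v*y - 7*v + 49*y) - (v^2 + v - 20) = -7*v*y - 8*v + 49*y + 20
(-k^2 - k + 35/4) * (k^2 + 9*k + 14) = -k^4 - 10*k^3 - 57*k^2/4 + 259*k/4 + 245/2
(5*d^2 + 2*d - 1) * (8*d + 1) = 40*d^3 + 21*d^2 - 6*d - 1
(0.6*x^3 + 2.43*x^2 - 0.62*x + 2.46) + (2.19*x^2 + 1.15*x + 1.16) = 0.6*x^3 + 4.62*x^2 + 0.53*x + 3.62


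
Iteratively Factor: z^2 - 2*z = (z - 2)*(z)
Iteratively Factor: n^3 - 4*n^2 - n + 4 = (n - 1)*(n^2 - 3*n - 4) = (n - 4)*(n - 1)*(n + 1)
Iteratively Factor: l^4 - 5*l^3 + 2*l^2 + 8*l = (l - 4)*(l^3 - l^2 - 2*l) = (l - 4)*(l - 2)*(l^2 + l) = l*(l - 4)*(l - 2)*(l + 1)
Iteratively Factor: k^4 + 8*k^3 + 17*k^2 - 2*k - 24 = (k + 4)*(k^3 + 4*k^2 + k - 6) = (k + 3)*(k + 4)*(k^2 + k - 2) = (k + 2)*(k + 3)*(k + 4)*(k - 1)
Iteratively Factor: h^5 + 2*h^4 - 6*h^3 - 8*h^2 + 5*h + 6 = (h + 3)*(h^4 - h^3 - 3*h^2 + h + 2) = (h - 2)*(h + 3)*(h^3 + h^2 - h - 1) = (h - 2)*(h - 1)*(h + 3)*(h^2 + 2*h + 1) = (h - 2)*(h - 1)*(h + 1)*(h + 3)*(h + 1)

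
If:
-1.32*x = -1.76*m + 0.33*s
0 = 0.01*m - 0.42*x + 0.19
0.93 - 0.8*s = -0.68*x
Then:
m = 0.64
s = 1.56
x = 0.47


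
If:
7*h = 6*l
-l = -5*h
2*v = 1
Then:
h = 0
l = 0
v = 1/2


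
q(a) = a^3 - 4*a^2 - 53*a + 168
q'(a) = 3*a^2 - 8*a - 53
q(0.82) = 122.40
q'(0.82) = -57.54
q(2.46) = 28.30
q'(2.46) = -54.53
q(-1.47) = 234.09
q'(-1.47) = -34.76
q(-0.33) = 185.02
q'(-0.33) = -50.03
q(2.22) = 41.57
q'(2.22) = -55.97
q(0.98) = 113.16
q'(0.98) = -57.96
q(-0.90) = 211.73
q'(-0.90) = -43.37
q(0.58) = 136.11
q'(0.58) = -56.63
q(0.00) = 168.00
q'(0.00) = -53.00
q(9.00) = 96.00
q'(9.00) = 118.00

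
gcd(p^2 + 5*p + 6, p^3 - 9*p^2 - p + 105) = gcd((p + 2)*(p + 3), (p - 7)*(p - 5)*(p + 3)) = p + 3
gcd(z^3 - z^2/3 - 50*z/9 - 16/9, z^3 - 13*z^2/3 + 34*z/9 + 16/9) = z^2 - 7*z/3 - 8/9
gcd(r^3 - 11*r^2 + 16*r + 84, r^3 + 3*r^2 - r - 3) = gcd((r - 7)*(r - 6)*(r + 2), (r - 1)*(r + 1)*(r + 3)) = 1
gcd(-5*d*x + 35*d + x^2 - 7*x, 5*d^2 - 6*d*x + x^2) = -5*d + x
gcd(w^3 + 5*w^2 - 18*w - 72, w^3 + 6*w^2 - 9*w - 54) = w^2 + 9*w + 18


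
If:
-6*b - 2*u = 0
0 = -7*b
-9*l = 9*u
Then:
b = 0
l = 0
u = 0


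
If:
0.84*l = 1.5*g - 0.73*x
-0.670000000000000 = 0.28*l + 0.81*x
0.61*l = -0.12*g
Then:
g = -0.37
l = 0.07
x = -0.85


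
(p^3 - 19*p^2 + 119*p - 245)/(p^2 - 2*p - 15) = (p^2 - 14*p + 49)/(p + 3)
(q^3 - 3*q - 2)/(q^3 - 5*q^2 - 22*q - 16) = (q^2 - q - 2)/(q^2 - 6*q - 16)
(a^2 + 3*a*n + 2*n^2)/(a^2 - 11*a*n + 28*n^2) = (a^2 + 3*a*n + 2*n^2)/(a^2 - 11*a*n + 28*n^2)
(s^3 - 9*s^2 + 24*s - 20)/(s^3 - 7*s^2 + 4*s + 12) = (s^2 - 7*s + 10)/(s^2 - 5*s - 6)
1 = 1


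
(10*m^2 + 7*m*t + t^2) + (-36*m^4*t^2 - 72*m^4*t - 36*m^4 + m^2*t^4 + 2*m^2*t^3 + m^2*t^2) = -36*m^4*t^2 - 72*m^4*t - 36*m^4 + m^2*t^4 + 2*m^2*t^3 + m^2*t^2 + 10*m^2 + 7*m*t + t^2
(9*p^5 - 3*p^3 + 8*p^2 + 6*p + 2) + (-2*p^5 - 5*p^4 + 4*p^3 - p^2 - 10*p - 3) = 7*p^5 - 5*p^4 + p^3 + 7*p^2 - 4*p - 1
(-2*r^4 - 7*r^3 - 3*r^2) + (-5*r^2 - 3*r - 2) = -2*r^4 - 7*r^3 - 8*r^2 - 3*r - 2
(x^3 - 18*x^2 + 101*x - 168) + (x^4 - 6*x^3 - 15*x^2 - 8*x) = x^4 - 5*x^3 - 33*x^2 + 93*x - 168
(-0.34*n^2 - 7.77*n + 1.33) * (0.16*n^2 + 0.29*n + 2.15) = -0.0544*n^4 - 1.3418*n^3 - 2.7715*n^2 - 16.3198*n + 2.8595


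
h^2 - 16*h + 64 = (h - 8)^2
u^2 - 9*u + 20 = (u - 5)*(u - 4)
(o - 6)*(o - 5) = o^2 - 11*o + 30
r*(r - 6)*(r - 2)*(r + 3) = r^4 - 5*r^3 - 12*r^2 + 36*r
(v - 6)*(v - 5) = v^2 - 11*v + 30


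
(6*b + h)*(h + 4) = 6*b*h + 24*b + h^2 + 4*h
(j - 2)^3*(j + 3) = j^4 - 3*j^3 - 6*j^2 + 28*j - 24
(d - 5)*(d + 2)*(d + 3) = d^3 - 19*d - 30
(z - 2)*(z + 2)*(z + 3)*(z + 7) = z^4 + 10*z^3 + 17*z^2 - 40*z - 84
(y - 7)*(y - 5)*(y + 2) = y^3 - 10*y^2 + 11*y + 70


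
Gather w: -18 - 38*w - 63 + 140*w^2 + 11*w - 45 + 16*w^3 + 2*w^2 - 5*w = 16*w^3 + 142*w^2 - 32*w - 126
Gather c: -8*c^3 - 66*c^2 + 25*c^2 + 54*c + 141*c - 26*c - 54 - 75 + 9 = -8*c^3 - 41*c^2 + 169*c - 120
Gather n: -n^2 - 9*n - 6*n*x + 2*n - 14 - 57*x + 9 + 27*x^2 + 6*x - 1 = -n^2 + n*(-6*x - 7) + 27*x^2 - 51*x - 6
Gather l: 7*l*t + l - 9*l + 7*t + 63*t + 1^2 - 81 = l*(7*t - 8) + 70*t - 80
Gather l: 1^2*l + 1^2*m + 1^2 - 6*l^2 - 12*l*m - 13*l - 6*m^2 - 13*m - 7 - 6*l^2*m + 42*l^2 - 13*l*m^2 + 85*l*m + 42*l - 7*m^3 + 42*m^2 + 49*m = l^2*(36 - 6*m) + l*(-13*m^2 + 73*m + 30) - 7*m^3 + 36*m^2 + 37*m - 6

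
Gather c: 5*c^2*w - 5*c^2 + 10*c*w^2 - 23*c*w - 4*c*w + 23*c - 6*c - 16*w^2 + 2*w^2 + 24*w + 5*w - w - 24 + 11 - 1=c^2*(5*w - 5) + c*(10*w^2 - 27*w + 17) - 14*w^2 + 28*w - 14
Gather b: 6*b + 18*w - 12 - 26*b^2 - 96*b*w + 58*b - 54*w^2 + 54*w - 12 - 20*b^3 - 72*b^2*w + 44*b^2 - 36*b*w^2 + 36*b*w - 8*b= -20*b^3 + b^2*(18 - 72*w) + b*(-36*w^2 - 60*w + 56) - 54*w^2 + 72*w - 24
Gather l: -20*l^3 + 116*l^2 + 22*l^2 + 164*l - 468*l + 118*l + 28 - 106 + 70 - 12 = -20*l^3 + 138*l^2 - 186*l - 20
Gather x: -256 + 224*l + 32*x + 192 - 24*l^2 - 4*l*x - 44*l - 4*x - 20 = -24*l^2 + 180*l + x*(28 - 4*l) - 84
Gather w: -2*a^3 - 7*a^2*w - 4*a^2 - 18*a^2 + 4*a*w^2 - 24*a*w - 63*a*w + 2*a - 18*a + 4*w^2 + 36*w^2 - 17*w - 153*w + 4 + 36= -2*a^3 - 22*a^2 - 16*a + w^2*(4*a + 40) + w*(-7*a^2 - 87*a - 170) + 40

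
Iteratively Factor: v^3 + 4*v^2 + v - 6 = (v + 2)*(v^2 + 2*v - 3) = (v - 1)*(v + 2)*(v + 3)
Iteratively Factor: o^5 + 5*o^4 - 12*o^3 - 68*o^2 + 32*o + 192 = (o + 4)*(o^4 + o^3 - 16*o^2 - 4*o + 48) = (o - 3)*(o + 4)*(o^3 + 4*o^2 - 4*o - 16) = (o - 3)*(o + 2)*(o + 4)*(o^2 + 2*o - 8) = (o - 3)*(o + 2)*(o + 4)^2*(o - 2)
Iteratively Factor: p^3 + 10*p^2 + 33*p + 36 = (p + 4)*(p^2 + 6*p + 9) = (p + 3)*(p + 4)*(p + 3)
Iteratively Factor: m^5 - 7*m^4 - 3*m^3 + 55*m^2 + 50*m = (m + 1)*(m^4 - 8*m^3 + 5*m^2 + 50*m) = (m - 5)*(m + 1)*(m^3 - 3*m^2 - 10*m) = (m - 5)*(m + 1)*(m + 2)*(m^2 - 5*m) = (m - 5)^2*(m + 1)*(m + 2)*(m)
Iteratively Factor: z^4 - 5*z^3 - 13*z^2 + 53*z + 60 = (z + 1)*(z^3 - 6*z^2 - 7*z + 60) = (z - 5)*(z + 1)*(z^2 - z - 12) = (z - 5)*(z - 4)*(z + 1)*(z + 3)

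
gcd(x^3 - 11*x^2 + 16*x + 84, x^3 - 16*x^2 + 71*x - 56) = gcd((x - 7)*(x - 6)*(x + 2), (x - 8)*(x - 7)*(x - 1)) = x - 7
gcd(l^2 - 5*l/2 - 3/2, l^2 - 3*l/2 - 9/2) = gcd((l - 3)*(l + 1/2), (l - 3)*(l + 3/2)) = l - 3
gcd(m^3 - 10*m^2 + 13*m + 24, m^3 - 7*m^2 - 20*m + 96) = m^2 - 11*m + 24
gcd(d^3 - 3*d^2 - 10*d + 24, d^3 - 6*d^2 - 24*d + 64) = d - 2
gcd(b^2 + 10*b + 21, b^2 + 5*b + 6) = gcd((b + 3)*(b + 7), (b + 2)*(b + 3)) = b + 3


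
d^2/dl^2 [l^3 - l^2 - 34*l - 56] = 6*l - 2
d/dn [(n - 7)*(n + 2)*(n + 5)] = 3*n^2 - 39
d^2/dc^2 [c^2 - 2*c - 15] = 2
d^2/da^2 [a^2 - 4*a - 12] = 2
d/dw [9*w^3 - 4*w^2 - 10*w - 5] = 27*w^2 - 8*w - 10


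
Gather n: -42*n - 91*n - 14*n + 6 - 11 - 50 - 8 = -147*n - 63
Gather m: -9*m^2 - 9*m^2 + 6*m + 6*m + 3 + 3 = -18*m^2 + 12*m + 6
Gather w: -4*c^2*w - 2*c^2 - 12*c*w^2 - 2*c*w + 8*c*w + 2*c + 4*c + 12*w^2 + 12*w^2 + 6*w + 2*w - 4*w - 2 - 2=-2*c^2 + 6*c + w^2*(24 - 12*c) + w*(-4*c^2 + 6*c + 4) - 4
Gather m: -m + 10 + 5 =15 - m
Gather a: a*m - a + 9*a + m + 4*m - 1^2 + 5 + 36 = a*(m + 8) + 5*m + 40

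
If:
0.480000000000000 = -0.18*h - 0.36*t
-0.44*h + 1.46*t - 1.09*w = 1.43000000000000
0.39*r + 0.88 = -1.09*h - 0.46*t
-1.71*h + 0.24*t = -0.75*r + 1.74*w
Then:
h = 2.82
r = -6.90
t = -2.74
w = -6.12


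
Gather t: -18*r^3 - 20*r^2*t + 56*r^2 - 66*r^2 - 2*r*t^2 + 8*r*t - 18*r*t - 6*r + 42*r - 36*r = -18*r^3 - 10*r^2 - 2*r*t^2 + t*(-20*r^2 - 10*r)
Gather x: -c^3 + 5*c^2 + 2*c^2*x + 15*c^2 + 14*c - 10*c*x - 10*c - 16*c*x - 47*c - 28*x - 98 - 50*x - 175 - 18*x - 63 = -c^3 + 20*c^2 - 43*c + x*(2*c^2 - 26*c - 96) - 336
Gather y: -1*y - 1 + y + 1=0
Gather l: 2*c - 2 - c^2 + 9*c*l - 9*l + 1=-c^2 + 2*c + l*(9*c - 9) - 1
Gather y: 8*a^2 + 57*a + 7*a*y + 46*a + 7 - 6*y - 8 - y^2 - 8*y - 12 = 8*a^2 + 103*a - y^2 + y*(7*a - 14) - 13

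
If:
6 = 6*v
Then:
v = 1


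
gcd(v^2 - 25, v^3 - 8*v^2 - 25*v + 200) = v^2 - 25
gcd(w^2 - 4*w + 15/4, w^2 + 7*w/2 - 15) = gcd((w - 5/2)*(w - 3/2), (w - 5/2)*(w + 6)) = w - 5/2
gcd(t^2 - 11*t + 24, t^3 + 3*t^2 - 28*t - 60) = 1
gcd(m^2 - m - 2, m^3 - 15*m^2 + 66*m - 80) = m - 2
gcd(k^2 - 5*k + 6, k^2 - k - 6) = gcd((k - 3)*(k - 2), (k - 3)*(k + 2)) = k - 3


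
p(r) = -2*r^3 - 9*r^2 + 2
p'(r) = -6*r^2 - 18*r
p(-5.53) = 65.00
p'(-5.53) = -83.95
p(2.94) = -126.62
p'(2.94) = -104.78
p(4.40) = -342.61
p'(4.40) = -195.36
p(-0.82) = -2.95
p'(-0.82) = 10.73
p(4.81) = -428.79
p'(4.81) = -225.40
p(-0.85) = -3.27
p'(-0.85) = 10.96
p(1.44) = -22.63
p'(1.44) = -38.36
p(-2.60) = -23.69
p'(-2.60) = 6.24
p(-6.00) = 110.00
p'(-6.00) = -108.00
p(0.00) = 2.00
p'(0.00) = 0.00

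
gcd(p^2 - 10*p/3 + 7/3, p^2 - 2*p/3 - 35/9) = p - 7/3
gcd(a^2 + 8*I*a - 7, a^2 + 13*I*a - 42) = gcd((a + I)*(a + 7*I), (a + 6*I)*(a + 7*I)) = a + 7*I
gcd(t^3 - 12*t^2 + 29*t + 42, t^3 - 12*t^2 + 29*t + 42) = t^3 - 12*t^2 + 29*t + 42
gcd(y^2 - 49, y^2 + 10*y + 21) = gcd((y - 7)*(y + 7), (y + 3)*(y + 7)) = y + 7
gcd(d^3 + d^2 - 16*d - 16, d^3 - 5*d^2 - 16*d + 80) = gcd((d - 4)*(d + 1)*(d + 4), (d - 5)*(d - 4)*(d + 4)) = d^2 - 16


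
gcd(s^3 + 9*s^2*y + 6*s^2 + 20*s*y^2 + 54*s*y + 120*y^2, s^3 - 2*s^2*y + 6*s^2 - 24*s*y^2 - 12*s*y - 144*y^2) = s^2 + 4*s*y + 6*s + 24*y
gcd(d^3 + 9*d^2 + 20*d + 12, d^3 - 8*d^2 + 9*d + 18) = d + 1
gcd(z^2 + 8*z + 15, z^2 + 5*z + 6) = z + 3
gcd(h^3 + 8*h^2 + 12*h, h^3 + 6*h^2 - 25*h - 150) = h + 6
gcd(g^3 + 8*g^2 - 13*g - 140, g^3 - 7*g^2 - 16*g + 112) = g - 4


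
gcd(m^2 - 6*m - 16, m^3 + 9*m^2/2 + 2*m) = 1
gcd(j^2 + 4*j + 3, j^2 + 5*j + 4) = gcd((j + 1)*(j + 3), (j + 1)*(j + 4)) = j + 1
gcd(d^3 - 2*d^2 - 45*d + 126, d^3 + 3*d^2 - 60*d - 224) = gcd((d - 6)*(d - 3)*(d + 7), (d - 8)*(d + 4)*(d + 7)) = d + 7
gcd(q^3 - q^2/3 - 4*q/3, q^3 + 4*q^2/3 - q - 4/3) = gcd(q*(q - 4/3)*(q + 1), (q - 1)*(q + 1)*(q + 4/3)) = q + 1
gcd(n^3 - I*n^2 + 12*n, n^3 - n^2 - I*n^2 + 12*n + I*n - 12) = n^2 - I*n + 12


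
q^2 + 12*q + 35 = (q + 5)*(q + 7)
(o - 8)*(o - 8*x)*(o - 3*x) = o^3 - 11*o^2*x - 8*o^2 + 24*o*x^2 + 88*o*x - 192*x^2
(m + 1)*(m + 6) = m^2 + 7*m + 6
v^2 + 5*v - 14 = (v - 2)*(v + 7)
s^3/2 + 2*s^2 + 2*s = s*(s/2 + 1)*(s + 2)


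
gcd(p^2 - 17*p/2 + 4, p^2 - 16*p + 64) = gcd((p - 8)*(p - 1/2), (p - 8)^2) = p - 8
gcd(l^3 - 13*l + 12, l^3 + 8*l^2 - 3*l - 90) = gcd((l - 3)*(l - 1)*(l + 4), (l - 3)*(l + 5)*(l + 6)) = l - 3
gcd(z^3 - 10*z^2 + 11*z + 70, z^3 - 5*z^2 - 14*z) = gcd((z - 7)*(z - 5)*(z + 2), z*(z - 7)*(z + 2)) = z^2 - 5*z - 14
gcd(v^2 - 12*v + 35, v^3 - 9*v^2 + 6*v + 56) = v - 7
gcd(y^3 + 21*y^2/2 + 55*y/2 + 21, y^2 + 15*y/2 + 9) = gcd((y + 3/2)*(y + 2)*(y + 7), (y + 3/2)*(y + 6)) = y + 3/2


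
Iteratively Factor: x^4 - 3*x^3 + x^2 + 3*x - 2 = (x - 1)*(x^3 - 2*x^2 - x + 2) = (x - 1)^2*(x^2 - x - 2) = (x - 2)*(x - 1)^2*(x + 1)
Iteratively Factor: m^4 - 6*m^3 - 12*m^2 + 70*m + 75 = (m - 5)*(m^3 - m^2 - 17*m - 15) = (m - 5)*(m + 1)*(m^2 - 2*m - 15) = (m - 5)*(m + 1)*(m + 3)*(m - 5)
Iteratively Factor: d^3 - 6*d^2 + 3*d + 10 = (d - 5)*(d^2 - d - 2) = (d - 5)*(d - 2)*(d + 1)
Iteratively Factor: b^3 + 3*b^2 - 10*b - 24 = (b - 3)*(b^2 + 6*b + 8) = (b - 3)*(b + 2)*(b + 4)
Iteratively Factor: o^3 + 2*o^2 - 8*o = (o - 2)*(o^2 + 4*o) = (o - 2)*(o + 4)*(o)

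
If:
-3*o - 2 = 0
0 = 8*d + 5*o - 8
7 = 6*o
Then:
No Solution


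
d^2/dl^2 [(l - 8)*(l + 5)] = 2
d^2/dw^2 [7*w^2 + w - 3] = 14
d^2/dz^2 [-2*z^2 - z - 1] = -4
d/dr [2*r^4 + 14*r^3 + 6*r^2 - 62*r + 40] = 8*r^3 + 42*r^2 + 12*r - 62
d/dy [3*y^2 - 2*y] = 6*y - 2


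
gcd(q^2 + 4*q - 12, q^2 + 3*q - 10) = q - 2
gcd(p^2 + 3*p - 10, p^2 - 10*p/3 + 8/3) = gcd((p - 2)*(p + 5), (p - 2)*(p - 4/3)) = p - 2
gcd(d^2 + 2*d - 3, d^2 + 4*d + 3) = d + 3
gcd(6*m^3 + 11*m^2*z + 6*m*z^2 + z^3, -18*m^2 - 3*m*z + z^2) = 3*m + z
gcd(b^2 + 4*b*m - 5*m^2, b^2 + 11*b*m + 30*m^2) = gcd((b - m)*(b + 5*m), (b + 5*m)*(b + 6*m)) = b + 5*m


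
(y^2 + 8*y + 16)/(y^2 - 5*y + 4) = (y^2 + 8*y + 16)/(y^2 - 5*y + 4)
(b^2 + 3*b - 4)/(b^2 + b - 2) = (b + 4)/(b + 2)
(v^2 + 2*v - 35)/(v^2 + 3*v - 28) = (v - 5)/(v - 4)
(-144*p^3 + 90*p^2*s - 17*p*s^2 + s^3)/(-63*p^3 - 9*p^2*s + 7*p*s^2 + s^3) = (48*p^2 - 14*p*s + s^2)/(21*p^2 + 10*p*s + s^2)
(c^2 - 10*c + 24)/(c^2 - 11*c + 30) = (c - 4)/(c - 5)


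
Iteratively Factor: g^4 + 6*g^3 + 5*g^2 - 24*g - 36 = (g - 2)*(g^3 + 8*g^2 + 21*g + 18) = (g - 2)*(g + 3)*(g^2 + 5*g + 6) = (g - 2)*(g + 2)*(g + 3)*(g + 3)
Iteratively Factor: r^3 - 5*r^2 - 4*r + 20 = (r - 5)*(r^2 - 4) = (r - 5)*(r + 2)*(r - 2)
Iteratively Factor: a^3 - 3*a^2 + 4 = (a + 1)*(a^2 - 4*a + 4) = (a - 2)*(a + 1)*(a - 2)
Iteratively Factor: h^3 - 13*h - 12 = (h - 4)*(h^2 + 4*h + 3) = (h - 4)*(h + 1)*(h + 3)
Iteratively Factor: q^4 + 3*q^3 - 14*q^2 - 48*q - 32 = (q + 4)*(q^3 - q^2 - 10*q - 8) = (q + 1)*(q + 4)*(q^2 - 2*q - 8) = (q + 1)*(q + 2)*(q + 4)*(q - 4)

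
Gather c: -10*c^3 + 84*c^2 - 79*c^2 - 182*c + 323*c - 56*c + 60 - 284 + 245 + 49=-10*c^3 + 5*c^2 + 85*c + 70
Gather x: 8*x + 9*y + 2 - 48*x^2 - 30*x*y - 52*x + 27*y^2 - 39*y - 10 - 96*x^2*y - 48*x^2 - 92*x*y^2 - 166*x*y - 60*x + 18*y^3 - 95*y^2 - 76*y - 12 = x^2*(-96*y - 96) + x*(-92*y^2 - 196*y - 104) + 18*y^3 - 68*y^2 - 106*y - 20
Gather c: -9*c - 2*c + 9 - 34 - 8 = -11*c - 33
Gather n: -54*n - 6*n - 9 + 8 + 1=-60*n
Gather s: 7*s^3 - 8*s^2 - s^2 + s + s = 7*s^3 - 9*s^2 + 2*s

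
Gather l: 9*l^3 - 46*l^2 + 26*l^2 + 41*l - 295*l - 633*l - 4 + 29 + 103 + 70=9*l^3 - 20*l^2 - 887*l + 198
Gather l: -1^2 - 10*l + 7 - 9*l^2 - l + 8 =-9*l^2 - 11*l + 14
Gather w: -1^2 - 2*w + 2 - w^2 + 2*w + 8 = 9 - w^2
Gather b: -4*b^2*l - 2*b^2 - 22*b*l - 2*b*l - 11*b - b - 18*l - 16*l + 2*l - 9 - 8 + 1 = b^2*(-4*l - 2) + b*(-24*l - 12) - 32*l - 16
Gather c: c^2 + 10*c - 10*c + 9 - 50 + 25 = c^2 - 16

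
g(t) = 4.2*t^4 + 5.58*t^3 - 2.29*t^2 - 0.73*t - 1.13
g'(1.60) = 103.61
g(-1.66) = 0.14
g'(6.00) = 4203.23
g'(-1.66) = -23.85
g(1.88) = 78.95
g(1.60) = 42.22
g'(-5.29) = -1995.05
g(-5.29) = 2401.67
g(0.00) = -1.13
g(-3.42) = 325.96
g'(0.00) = -0.73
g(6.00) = 6560.53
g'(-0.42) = 2.90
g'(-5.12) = -1793.31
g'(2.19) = 245.98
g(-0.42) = -1.51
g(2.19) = 141.51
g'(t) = 16.8*t^3 + 16.74*t^2 - 4.58*t - 0.73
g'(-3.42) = -461.30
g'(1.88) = 161.46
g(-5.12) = 2079.86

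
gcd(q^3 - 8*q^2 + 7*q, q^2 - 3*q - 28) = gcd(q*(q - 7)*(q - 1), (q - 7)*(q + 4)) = q - 7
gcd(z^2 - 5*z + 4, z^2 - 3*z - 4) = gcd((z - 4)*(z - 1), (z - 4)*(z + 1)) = z - 4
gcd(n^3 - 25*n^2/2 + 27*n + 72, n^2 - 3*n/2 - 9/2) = n + 3/2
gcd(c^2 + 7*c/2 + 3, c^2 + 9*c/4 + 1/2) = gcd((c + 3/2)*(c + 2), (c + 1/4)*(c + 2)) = c + 2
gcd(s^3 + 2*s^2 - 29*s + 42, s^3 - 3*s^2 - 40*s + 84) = s - 2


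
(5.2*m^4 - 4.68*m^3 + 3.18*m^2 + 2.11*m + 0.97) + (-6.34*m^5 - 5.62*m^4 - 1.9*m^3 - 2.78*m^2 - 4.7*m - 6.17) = -6.34*m^5 - 0.42*m^4 - 6.58*m^3 + 0.4*m^2 - 2.59*m - 5.2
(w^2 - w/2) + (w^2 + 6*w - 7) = 2*w^2 + 11*w/2 - 7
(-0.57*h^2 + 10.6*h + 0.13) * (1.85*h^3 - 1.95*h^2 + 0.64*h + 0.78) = -1.0545*h^5 + 20.7215*h^4 - 20.7943*h^3 + 6.0859*h^2 + 8.3512*h + 0.1014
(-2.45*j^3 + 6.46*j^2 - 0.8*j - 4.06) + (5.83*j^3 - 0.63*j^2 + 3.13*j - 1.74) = 3.38*j^3 + 5.83*j^2 + 2.33*j - 5.8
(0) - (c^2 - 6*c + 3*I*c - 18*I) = -c^2 + 6*c - 3*I*c + 18*I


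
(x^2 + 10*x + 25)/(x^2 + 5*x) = (x + 5)/x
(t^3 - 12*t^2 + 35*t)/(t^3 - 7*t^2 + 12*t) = (t^2 - 12*t + 35)/(t^2 - 7*t + 12)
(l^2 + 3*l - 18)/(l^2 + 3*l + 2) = (l^2 + 3*l - 18)/(l^2 + 3*l + 2)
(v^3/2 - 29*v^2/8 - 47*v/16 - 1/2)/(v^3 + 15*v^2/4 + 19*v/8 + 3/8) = (v - 8)/(2*(v + 3))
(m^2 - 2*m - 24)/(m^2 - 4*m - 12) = (m + 4)/(m + 2)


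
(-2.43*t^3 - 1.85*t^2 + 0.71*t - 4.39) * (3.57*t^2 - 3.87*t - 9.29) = -8.6751*t^5 + 2.7996*t^4 + 32.2689*t^3 - 1.2335*t^2 + 10.3934*t + 40.7831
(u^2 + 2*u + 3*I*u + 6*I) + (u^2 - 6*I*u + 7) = 2*u^2 + 2*u - 3*I*u + 7 + 6*I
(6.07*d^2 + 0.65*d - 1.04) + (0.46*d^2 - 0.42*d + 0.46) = 6.53*d^2 + 0.23*d - 0.58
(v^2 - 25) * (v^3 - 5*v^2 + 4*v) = v^5 - 5*v^4 - 21*v^3 + 125*v^2 - 100*v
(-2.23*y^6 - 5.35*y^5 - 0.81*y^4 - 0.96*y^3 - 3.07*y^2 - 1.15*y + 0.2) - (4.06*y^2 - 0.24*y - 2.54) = -2.23*y^6 - 5.35*y^5 - 0.81*y^4 - 0.96*y^3 - 7.13*y^2 - 0.91*y + 2.74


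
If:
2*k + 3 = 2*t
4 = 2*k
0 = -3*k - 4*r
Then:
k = 2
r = -3/2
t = 7/2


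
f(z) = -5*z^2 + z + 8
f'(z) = 1 - 10*z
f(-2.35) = -21.96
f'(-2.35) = 24.50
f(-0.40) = 6.80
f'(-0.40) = 5.00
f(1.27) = 1.21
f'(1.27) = -11.70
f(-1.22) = -0.66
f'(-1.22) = 13.20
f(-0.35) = 7.04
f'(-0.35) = 4.50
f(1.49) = -1.61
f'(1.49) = -13.90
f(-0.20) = 7.60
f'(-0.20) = 3.00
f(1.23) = 1.67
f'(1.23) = -11.30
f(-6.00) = -178.00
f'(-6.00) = 61.00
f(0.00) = 8.00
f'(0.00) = 1.00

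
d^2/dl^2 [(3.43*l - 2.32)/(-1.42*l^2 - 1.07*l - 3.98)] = (-(2.84*l + 1.07)*(3.43*l - 2.32)*(5.68*l + 2.14) + (29.2236*l + 0.751400000000002)*(1.42*l^2 + 1.07*l + 3.98))/(1.42*l^2 + 1.07*l + 3.98)^3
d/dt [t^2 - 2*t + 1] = 2*t - 2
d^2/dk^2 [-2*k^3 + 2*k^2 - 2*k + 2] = 4 - 12*k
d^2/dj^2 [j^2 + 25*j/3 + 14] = 2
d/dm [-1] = 0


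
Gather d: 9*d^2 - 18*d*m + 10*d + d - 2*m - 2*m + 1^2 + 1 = 9*d^2 + d*(11 - 18*m) - 4*m + 2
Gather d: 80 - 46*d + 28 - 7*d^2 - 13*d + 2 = -7*d^2 - 59*d + 110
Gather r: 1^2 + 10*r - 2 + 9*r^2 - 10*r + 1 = 9*r^2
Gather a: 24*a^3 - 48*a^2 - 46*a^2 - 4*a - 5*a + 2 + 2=24*a^3 - 94*a^2 - 9*a + 4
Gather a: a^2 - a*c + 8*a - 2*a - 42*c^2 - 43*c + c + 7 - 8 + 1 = a^2 + a*(6 - c) - 42*c^2 - 42*c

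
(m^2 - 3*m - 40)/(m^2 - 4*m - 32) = (m + 5)/(m + 4)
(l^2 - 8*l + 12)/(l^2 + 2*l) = (l^2 - 8*l + 12)/(l*(l + 2))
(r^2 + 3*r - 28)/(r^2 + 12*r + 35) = (r - 4)/(r + 5)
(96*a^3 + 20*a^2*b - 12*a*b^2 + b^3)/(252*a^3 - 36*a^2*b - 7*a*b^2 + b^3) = (16*a^2 + 6*a*b - b^2)/(42*a^2 + a*b - b^2)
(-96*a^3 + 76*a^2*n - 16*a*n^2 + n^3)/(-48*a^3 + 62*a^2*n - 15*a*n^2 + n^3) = (2*a - n)/(a - n)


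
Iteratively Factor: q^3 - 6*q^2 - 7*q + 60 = (q + 3)*(q^2 - 9*q + 20) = (q - 5)*(q + 3)*(q - 4)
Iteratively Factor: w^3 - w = (w)*(w^2 - 1) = w*(w - 1)*(w + 1)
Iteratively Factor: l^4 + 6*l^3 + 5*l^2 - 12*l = (l - 1)*(l^3 + 7*l^2 + 12*l) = (l - 1)*(l + 4)*(l^2 + 3*l) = (l - 1)*(l + 3)*(l + 4)*(l)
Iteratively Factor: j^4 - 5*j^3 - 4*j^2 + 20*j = (j - 2)*(j^3 - 3*j^2 - 10*j) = (j - 2)*(j + 2)*(j^2 - 5*j) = (j - 5)*(j - 2)*(j + 2)*(j)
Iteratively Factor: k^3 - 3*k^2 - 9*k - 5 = (k + 1)*(k^2 - 4*k - 5) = (k + 1)^2*(k - 5)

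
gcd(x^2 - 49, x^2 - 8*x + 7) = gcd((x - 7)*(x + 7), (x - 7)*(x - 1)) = x - 7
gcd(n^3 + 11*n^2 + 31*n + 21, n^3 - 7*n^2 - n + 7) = n + 1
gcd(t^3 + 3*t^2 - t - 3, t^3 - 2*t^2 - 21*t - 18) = t^2 + 4*t + 3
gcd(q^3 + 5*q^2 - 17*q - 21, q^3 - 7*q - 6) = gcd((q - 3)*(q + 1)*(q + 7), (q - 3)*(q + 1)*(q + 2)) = q^2 - 2*q - 3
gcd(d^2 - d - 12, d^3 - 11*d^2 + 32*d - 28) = 1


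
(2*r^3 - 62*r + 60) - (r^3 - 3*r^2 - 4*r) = r^3 + 3*r^2 - 58*r + 60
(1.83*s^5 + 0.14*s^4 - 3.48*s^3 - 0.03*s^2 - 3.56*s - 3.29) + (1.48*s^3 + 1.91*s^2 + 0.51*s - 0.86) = 1.83*s^5 + 0.14*s^4 - 2.0*s^3 + 1.88*s^2 - 3.05*s - 4.15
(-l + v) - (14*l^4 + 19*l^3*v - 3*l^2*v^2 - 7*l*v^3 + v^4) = -14*l^4 - 19*l^3*v + 3*l^2*v^2 + 7*l*v^3 - l - v^4 + v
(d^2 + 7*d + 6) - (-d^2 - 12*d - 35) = 2*d^2 + 19*d + 41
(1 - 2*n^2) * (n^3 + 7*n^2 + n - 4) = -2*n^5 - 14*n^4 - n^3 + 15*n^2 + n - 4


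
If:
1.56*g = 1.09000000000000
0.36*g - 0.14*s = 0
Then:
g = 0.70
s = 1.80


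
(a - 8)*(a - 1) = a^2 - 9*a + 8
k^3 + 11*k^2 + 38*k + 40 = (k + 2)*(k + 4)*(k + 5)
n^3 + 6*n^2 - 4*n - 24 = (n - 2)*(n + 2)*(n + 6)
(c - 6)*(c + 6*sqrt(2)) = c^2 - 6*c + 6*sqrt(2)*c - 36*sqrt(2)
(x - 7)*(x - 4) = x^2 - 11*x + 28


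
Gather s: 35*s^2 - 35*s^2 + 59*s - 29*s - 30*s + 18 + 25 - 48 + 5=0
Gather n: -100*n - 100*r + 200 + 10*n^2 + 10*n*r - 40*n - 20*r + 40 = 10*n^2 + n*(10*r - 140) - 120*r + 240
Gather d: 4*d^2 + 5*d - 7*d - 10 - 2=4*d^2 - 2*d - 12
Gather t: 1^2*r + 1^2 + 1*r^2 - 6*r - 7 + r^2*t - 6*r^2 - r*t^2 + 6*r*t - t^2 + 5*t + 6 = -5*r^2 - 5*r + t^2*(-r - 1) + t*(r^2 + 6*r + 5)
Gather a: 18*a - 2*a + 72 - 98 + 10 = 16*a - 16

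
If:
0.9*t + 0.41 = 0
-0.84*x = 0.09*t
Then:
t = -0.46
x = 0.05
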